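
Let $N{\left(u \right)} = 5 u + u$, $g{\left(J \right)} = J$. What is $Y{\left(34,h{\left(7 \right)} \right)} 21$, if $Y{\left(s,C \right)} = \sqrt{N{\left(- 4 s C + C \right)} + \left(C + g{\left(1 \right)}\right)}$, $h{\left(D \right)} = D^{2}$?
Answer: $42 i \sqrt{9910} \approx 4181.1 i$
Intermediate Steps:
$N{\left(u \right)} = 6 u$
$Y{\left(s,C \right)} = \sqrt{1 + 7 C - 24 C s}$ ($Y{\left(s,C \right)} = \sqrt{6 \left(- 4 s C + C\right) + \left(C + 1\right)} = \sqrt{6 \left(- 4 C s + C\right) + \left(1 + C\right)} = \sqrt{6 \left(C - 4 C s\right) + \left(1 + C\right)} = \sqrt{\left(6 C - 24 C s\right) + \left(1 + C\right)} = \sqrt{1 + 7 C - 24 C s}$)
$Y{\left(34,h{\left(7 \right)} \right)} 21 = \sqrt{1 + 7 \cdot 7^{2} - 24 \cdot 7^{2} \cdot 34} \cdot 21 = \sqrt{1 + 7 \cdot 49 - 1176 \cdot 34} \cdot 21 = \sqrt{1 + 343 - 39984} \cdot 21 = \sqrt{-39640} \cdot 21 = 2 i \sqrt{9910} \cdot 21 = 42 i \sqrt{9910}$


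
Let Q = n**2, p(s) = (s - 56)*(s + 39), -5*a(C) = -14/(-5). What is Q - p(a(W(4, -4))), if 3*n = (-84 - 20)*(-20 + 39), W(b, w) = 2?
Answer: 2452589686/5625 ≈ 4.3602e+5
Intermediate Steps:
a(C) = -14/25 (a(C) = -(-14)/(5*(-5)) = -(-14)*(-1)/(5*5) = -1/5*14/5 = -14/25)
n = -1976/3 (n = ((-84 - 20)*(-20 + 39))/3 = (-104*19)/3 = (1/3)*(-1976) = -1976/3 ≈ -658.67)
p(s) = (-56 + s)*(39 + s)
Q = 3904576/9 (Q = (-1976/3)**2 = 3904576/9 ≈ 4.3384e+5)
Q - p(a(W(4, -4))) = 3904576/9 - (-2184 + (-14/25)**2 - 17*(-14/25)) = 3904576/9 - (-2184 + 196/625 + 238/25) = 3904576/9 - 1*(-1358854/625) = 3904576/9 + 1358854/625 = 2452589686/5625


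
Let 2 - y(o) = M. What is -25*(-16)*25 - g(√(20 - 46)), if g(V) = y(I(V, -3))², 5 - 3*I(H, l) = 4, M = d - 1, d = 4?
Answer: 9999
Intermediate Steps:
M = 3 (M = 4 - 1 = 3)
I(H, l) = ⅓ (I(H, l) = 5/3 - ⅓*4 = 5/3 - 4/3 = ⅓)
y(o) = -1 (y(o) = 2 - 1*3 = 2 - 3 = -1)
g(V) = 1 (g(V) = (-1)² = 1)
-25*(-16)*25 - g(√(20 - 46)) = -25*(-16)*25 - 1*1 = 400*25 - 1 = 10000 - 1 = 9999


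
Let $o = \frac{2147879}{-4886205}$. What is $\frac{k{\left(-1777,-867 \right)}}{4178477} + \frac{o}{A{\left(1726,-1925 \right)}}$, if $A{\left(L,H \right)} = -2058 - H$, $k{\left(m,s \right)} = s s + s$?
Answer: $\frac{496908000998113}{2715447062901405} \approx 0.18299$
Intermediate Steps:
$k{\left(m,s \right)} = s + s^{2}$ ($k{\left(m,s \right)} = s^{2} + s = s + s^{2}$)
$o = - \frac{2147879}{4886205}$ ($o = 2147879 \left(- \frac{1}{4886205}\right) = - \frac{2147879}{4886205} \approx -0.43958$)
$\frac{k{\left(-1777,-867 \right)}}{4178477} + \frac{o}{A{\left(1726,-1925 \right)}} = \frac{\left(-867\right) \left(1 - 867\right)}{4178477} - \frac{2147879}{4886205 \left(-2058 - -1925\right)} = \left(-867\right) \left(-866\right) \frac{1}{4178477} - \frac{2147879}{4886205 \left(-2058 + 1925\right)} = 750822 \cdot \frac{1}{4178477} - \frac{2147879}{4886205 \left(-133\right)} = \frac{750822}{4178477} - - \frac{2147879}{649865265} = \frac{750822}{4178477} + \frac{2147879}{649865265} = \frac{496908000998113}{2715447062901405}$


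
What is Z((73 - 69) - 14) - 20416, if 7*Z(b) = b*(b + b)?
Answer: -142712/7 ≈ -20387.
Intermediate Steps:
Z(b) = 2*b**2/7 (Z(b) = (b*(b + b))/7 = (b*(2*b))/7 = (2*b**2)/7 = 2*b**2/7)
Z((73 - 69) - 14) - 20416 = 2*((73 - 69) - 14)**2/7 - 20416 = 2*(4 - 14)**2/7 - 20416 = (2/7)*(-10)**2 - 20416 = (2/7)*100 - 20416 = 200/7 - 20416 = -142712/7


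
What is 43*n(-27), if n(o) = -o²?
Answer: -31347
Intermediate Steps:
43*n(-27) = 43*(-1*(-27)²) = 43*(-1*729) = 43*(-729) = -31347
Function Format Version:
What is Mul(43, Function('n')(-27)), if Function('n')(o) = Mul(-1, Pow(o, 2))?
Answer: -31347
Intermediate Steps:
Mul(43, Function('n')(-27)) = Mul(43, Mul(-1, Pow(-27, 2))) = Mul(43, Mul(-1, 729)) = Mul(43, -729) = -31347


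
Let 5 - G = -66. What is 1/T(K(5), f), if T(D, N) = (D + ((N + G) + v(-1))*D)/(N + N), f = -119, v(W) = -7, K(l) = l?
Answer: 119/135 ≈ 0.88148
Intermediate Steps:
G = 71 (G = 5 - 1*(-66) = 5 + 66 = 71)
T(D, N) = (D + D*(64 + N))/(2*N) (T(D, N) = (D + ((N + 71) - 7)*D)/(N + N) = (D + ((71 + N) - 7)*D)/((2*N)) = (D + (64 + N)*D)*(1/(2*N)) = (D + D*(64 + N))*(1/(2*N)) = (D + D*(64 + N))/(2*N))
1/T(K(5), f) = 1/((½)*5*(65 - 119)/(-119)) = 1/((½)*5*(-1/119)*(-54)) = 1/(135/119) = 119/135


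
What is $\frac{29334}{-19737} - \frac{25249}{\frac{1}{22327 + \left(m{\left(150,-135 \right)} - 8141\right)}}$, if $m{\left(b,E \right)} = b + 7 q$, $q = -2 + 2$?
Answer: $- \frac{2381398429234}{6579} \approx -3.6197 \cdot 10^{8}$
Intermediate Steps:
$q = 0$
$m{\left(b,E \right)} = b$ ($m{\left(b,E \right)} = b + 7 \cdot 0 = b + 0 = b$)
$\frac{29334}{-19737} - \frac{25249}{\frac{1}{22327 + \left(m{\left(150,-135 \right)} - 8141\right)}} = \frac{29334}{-19737} - \frac{25249}{\frac{1}{22327 + \left(150 - 8141\right)}} = 29334 \left(- \frac{1}{19737}\right) - \frac{25249}{\frac{1}{22327 - 7991}} = - \frac{9778}{6579} - \frac{25249}{\frac{1}{14336}} = - \frac{9778}{6579} - 25249 \frac{1}{\frac{1}{14336}} = - \frac{9778}{6579} - 361969664 = - \frac{2381398429234}{6579}$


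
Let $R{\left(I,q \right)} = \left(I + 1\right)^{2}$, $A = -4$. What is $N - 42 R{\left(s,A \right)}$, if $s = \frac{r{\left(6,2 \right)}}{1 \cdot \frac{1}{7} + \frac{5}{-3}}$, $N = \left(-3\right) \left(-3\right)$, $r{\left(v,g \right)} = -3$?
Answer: $- \frac{184917}{512} \approx -361.17$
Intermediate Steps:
$N = 9$
$s = \frac{63}{32}$ ($s = - \frac{3}{1 \cdot \frac{1}{7} + \frac{5}{-3}} = - \frac{3}{1 \cdot \frac{1}{7} + 5 \left(- \frac{1}{3}\right)} = - \frac{3}{\frac{1}{7} - \frac{5}{3}} = - \frac{3}{- \frac{32}{21}} = \left(-3\right) \left(- \frac{21}{32}\right) = \frac{63}{32} \approx 1.9688$)
$R{\left(I,q \right)} = \left(1 + I\right)^{2}$
$N - 42 R{\left(s,A \right)} = 9 - 42 \left(1 + \frac{63}{32}\right)^{2} = 9 - 42 \left(\frac{95}{32}\right)^{2} = 9 - \frac{189525}{512} = - \frac{184917}{512}$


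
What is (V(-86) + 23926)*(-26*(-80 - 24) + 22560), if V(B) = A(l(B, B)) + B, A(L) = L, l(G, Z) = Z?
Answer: 600121056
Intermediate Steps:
V(B) = 2*B (V(B) = B + B = 2*B)
(V(-86) + 23926)*(-26*(-80 - 24) + 22560) = (2*(-86) + 23926)*(-26*(-80 - 24) + 22560) = (-172 + 23926)*(-26*(-104) + 22560) = 23754*(2704 + 22560) = 23754*25264 = 600121056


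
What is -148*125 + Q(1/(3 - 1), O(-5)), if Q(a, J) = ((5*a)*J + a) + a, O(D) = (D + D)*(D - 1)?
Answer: -18349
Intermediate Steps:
O(D) = 2*D*(-1 + D) (O(D) = (2*D)*(-1 + D) = 2*D*(-1 + D))
Q(a, J) = 2*a + 5*J*a (Q(a, J) = (5*J*a + a) + a = (a + 5*J*a) + a = 2*a + 5*J*a)
-148*125 + Q(1/(3 - 1), O(-5)) = -148*125 + (2 + 5*(2*(-5)*(-1 - 5)))/(3 - 1) = -18500 + (2 + 5*(2*(-5)*(-6)))/2 = -18500 + (2 + 5*60)/2 = -18500 + (2 + 300)/2 = -18500 + (1/2)*302 = -18500 + 151 = -18349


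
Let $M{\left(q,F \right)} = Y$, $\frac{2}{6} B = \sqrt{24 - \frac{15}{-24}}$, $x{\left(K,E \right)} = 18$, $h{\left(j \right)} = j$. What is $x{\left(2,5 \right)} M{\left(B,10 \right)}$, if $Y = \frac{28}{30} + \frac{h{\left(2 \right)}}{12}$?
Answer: $\frac{99}{5} \approx 19.8$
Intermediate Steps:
$B = \frac{3 \sqrt{394}}{4}$ ($B = 3 \sqrt{24 - \frac{15}{-24}} = 3 \sqrt{24 - - \frac{5}{8}} = 3 \sqrt{24 + \frac{5}{8}} = 3 \sqrt{\frac{197}{8}} = 3 \frac{\sqrt{394}}{4} = \frac{3 \sqrt{394}}{4} \approx 14.887$)
$Y = \frac{11}{10}$ ($Y = \frac{28}{30} + \frac{2}{12} = 28 \cdot \frac{1}{30} + 2 \cdot \frac{1}{12} = \frac{14}{15} + \frac{1}{6} = \frac{11}{10} \approx 1.1$)
$M{\left(q,F \right)} = \frac{11}{10}$
$x{\left(2,5 \right)} M{\left(B,10 \right)} = 18 \cdot \frac{11}{10} = \frac{99}{5}$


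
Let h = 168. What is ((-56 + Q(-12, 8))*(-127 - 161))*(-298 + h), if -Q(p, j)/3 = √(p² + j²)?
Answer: -2096640 - 449280*√13 ≈ -3.7165e+6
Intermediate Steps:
Q(p, j) = -3*√(j² + p²) (Q(p, j) = -3*√(p² + j²) = -3*√(j² + p²))
((-56 + Q(-12, 8))*(-127 - 161))*(-298 + h) = ((-56 - 3*√(8² + (-12)²))*(-127 - 161))*(-298 + 168) = ((-56 - 3*√(64 + 144))*(-288))*(-130) = ((-56 - 12*√13)*(-288))*(-130) = (16128 + 3456*√13)*(-130) = -2096640 - 449280*√13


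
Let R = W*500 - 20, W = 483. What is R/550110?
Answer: 24148/55011 ≈ 0.43897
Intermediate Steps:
R = 241480 (R = 483*500 - 20 = 241500 - 20 = 241480)
R/550110 = 241480/550110 = 241480*(1/550110) = 24148/55011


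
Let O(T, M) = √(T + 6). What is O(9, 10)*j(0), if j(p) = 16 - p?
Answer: 16*√15 ≈ 61.968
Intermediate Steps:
O(T, M) = √(6 + T)
O(9, 10)*j(0) = √(6 + 9)*(16 - 1*0) = √15*(16 + 0) = √15*16 = 16*√15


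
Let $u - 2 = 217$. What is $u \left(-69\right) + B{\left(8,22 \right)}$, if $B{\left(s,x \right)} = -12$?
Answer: $-15123$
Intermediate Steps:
$u = 219$ ($u = 2 + 217 = 219$)
$u \left(-69\right) + B{\left(8,22 \right)} = 219 \left(-69\right) - 12 = -15111 - 12 = -15123$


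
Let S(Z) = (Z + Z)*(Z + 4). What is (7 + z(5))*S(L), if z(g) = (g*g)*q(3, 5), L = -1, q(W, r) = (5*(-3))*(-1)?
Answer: -2292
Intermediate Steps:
q(W, r) = 15 (q(W, r) = -15*(-1) = 15)
z(g) = 15*g² (z(g) = (g*g)*15 = g²*15 = 15*g²)
S(Z) = 2*Z*(4 + Z) (S(Z) = (2*Z)*(4 + Z) = 2*Z*(4 + Z))
(7 + z(5))*S(L) = (7 + 15*5²)*(2*(-1)*(4 - 1)) = (7 + 15*25)*(2*(-1)*3) = (7 + 375)*(-6) = 382*(-6) = -2292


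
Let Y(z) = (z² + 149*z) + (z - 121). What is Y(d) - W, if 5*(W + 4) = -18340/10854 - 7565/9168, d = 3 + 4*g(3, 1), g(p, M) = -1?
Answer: -4403244871/16584912 ≈ -265.50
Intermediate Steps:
d = -1 (d = 3 + 4*(-1) = 3 - 4 = -1)
Y(z) = -121 + z² + 150*z (Y(z) = (z² + 149*z) + (-121 + z) = -121 + z² + 150*z)
W = -74681369/16584912 (W = -4 + (-18340/10854 - 7565/9168)/5 = -4 + (-18340*1/10854 - 7565*1/9168)/5 = -4 + (-9170/5427 - 7565/9168)/5 = -4 + (⅕)*(-41708605/16584912) = -4 - 8341721/16584912 = -74681369/16584912 ≈ -4.5030)
Y(d) - W = (-121 + (-1)² + 150*(-1)) - 1*(-74681369/16584912) = (-121 + 1 - 150) + 74681369/16584912 = -270 + 74681369/16584912 = -4403244871/16584912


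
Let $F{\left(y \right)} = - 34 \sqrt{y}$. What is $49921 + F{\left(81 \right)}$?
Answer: $49615$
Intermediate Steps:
$49921 + F{\left(81 \right)} = 49921 - 34 \sqrt{81} = 49921 - 306 = 49615$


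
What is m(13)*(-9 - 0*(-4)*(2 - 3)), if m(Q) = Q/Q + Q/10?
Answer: -207/10 ≈ -20.700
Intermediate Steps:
m(Q) = 1 + Q/10 (m(Q) = 1 + Q*(⅒) = 1 + Q/10)
m(13)*(-9 - 0*(-4)*(2 - 3)) = (1 + (⅒)*13)*(-9 - 0*(-4)*(2 - 3)) = (1 + 13/10)*(-9 - 0*(-1)) = 23*(-9 - 1*0)/10 = 23*(-9 + 0)/10 = (23/10)*(-9) = -207/10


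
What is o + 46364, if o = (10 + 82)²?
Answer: 54828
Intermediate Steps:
o = 8464 (o = 92² = 8464)
o + 46364 = 8464 + 46364 = 54828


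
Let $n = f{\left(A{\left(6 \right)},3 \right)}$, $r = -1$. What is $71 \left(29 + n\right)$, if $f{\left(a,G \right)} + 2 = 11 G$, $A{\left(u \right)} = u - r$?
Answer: $4260$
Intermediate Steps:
$A{\left(u \right)} = 1 + u$ ($A{\left(u \right)} = u - -1 = u + 1 = 1 + u$)
$f{\left(a,G \right)} = -2 + 11 G$
$n = 31$ ($n = -2 + 11 \cdot 3 = -2 + 33 = 31$)
$71 \left(29 + n\right) = 71 \left(29 + 31\right) = 71 \cdot 60 = 4260$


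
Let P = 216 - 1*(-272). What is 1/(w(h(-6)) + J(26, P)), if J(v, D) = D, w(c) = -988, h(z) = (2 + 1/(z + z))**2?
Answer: -1/500 ≈ -0.0020000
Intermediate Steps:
h(z) = (2 + 1/(2*z))**2
P = 488 (P = 216 + 272 = 488)
1/(w(h(-6)) + J(26, P)) = 1/(-988 + 488) = 1/(-500) = -1/500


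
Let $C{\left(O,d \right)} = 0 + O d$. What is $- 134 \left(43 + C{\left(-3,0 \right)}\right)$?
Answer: $-5762$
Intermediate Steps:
$C{\left(O,d \right)} = O d$
$- 134 \left(43 + C{\left(-3,0 \right)}\right) = - 134 \left(43 - 0\right) = - 134 \left(43 + 0\right) = \left(-134\right) 43 = -5762$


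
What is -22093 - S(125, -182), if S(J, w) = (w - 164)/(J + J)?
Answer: -2761452/125 ≈ -22092.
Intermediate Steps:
S(J, w) = (-164 + w)/(2*J) (S(J, w) = (-164 + w)/((2*J)) = (-164 + w)*(1/(2*J)) = (-164 + w)/(2*J))
-22093 - S(125, -182) = -22093 - (-164 - 182)/(2*125) = -22093 - (-346)/(2*125) = -22093 - 1*(-173/125) = -22093 + 173/125 = -2761452/125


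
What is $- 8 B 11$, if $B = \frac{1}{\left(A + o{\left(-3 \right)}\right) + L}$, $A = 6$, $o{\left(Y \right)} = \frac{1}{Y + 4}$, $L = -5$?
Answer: $-44$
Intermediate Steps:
$o{\left(Y \right)} = \frac{1}{4 + Y}$
$B = \frac{1}{2}$ ($B = \frac{1}{\left(6 + \frac{1}{4 - 3}\right) - 5} = \frac{1}{\left(6 + 1^{-1}\right) - 5} = \frac{1}{\left(6 + 1\right) - 5} = \frac{1}{7 - 5} = \frac{1}{2} \approx 0.5$)
$- 8 B 11 = \left(-8\right) \frac{1}{2} \cdot 11 = \left(-4\right) 11 = -44$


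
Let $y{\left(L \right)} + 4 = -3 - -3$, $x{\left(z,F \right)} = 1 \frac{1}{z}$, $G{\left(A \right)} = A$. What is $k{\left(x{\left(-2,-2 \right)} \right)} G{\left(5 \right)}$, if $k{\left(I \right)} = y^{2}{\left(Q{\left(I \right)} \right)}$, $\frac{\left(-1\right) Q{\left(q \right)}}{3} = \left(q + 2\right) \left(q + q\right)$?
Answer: $80$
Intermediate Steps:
$Q{\left(q \right)} = - 6 q \left(2 + q\right)$ ($Q{\left(q \right)} = - 3 \left(q + 2\right) \left(q + q\right) = - 3 \left(2 + q\right) 2 q = - 3 \cdot 2 q \left(2 + q\right) = - 6 q \left(2 + q\right)$)
$x{\left(z,F \right)} = \frac{1}{z}$
$y{\left(L \right)} = -4$ ($y{\left(L \right)} = -4 - 0 = -4 + \left(-3 + 3\right) = -4 + 0 = -4$)
$k{\left(I \right)} = 16$ ($k{\left(I \right)} = \left(-4\right)^{2} = 16$)
$k{\left(x{\left(-2,-2 \right)} \right)} G{\left(5 \right)} = 16 \cdot 5 = 80$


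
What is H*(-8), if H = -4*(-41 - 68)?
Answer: -3488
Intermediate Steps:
H = 436 (H = -4*(-109) = 436)
H*(-8) = 436*(-8) = -3488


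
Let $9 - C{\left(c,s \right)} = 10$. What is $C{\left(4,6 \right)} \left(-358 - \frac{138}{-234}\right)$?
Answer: $\frac{13939}{39} \approx 357.41$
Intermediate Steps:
$C{\left(c,s \right)} = -1$ ($C{\left(c,s \right)} = 9 - 10 = -1$)
$C{\left(4,6 \right)} \left(-358 - \frac{138}{-234}\right) = - (-358 - \frac{138}{-234}) = - (-358 - 138 \left(- \frac{1}{234}\right)) = - (-358 - - \frac{23}{39}) = - (-358 + \frac{23}{39}) = \left(-1\right) \left(- \frac{13939}{39}\right) = \frac{13939}{39}$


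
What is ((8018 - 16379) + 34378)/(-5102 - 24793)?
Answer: -26017/29895 ≈ -0.87028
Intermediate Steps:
((8018 - 16379) + 34378)/(-5102 - 24793) = (-8361 + 34378)/(-29895) = 26017*(-1/29895) = -26017/29895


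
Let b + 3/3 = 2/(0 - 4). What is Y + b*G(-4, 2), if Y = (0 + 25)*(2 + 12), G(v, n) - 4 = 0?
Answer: 344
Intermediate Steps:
G(v, n) = 4 (G(v, n) = 4 + 0 = 4)
Y = 350 (Y = 25*14 = 350)
b = -3/2 (b = -1 + 2/(0 - 4) = -1 + 2/(-4) = -1 - ¼*2 = -1 - ½ = -3/2 ≈ -1.5000)
Y + b*G(-4, 2) = 350 - 3/2*4 = 350 - 6 = 344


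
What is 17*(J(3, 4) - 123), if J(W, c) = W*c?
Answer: -1887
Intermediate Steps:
17*(J(3, 4) - 123) = 17*(3*4 - 123) = 17*(12 - 123) = 17*(-111) = -1887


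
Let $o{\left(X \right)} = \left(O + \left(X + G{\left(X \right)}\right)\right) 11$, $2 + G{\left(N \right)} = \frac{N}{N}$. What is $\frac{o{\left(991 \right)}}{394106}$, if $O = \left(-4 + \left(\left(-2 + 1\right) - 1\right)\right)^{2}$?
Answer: $\frac{5643}{197053} \approx 0.028637$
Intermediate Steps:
$G{\left(N \right)} = -1$ ($G{\left(N \right)} = -2 + \frac{N}{N} = -2 + 1 = -1$)
$O = 36$ ($O = \left(-4 - 2\right)^{2} = \left(-6\right)^{2} = 36$)
$o{\left(X \right)} = 385 + 11 X$ ($o{\left(X \right)} = \left(36 + \left(X - 1\right)\right) 11 = \left(36 + \left(-1 + X\right)\right) 11 = \left(35 + X\right) 11 = 385 + 11 X$)
$\frac{o{\left(991 \right)}}{394106} = \frac{385 + 11 \cdot 991}{394106} = \left(385 + 10901\right) \frac{1}{394106} = 11286 \cdot \frac{1}{394106} = \frac{5643}{197053}$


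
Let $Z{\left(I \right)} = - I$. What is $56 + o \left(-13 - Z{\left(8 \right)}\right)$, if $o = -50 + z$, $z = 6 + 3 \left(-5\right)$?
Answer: $351$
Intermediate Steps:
$z = -9$ ($z = 6 - 15 = -9$)
$o = -59$ ($o = -50 - 9 = -59$)
$56 + o \left(-13 - Z{\left(8 \right)}\right) = 56 - 59 \left(-13 - \left(-1\right) 8\right) = 56 - 59 \left(-13 - -8\right) = 56 - 59 \left(-13 + 8\right) = 56 - -295 = 56 + 295 = 351$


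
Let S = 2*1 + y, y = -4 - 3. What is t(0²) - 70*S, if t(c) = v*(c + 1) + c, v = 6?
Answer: 356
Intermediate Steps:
y = -7
t(c) = 6 + 7*c (t(c) = 6*(c + 1) + c = 6*(1 + c) + c = (6 + 6*c) + c = 6 + 7*c)
S = -5 (S = 2*1 - 7 = 2 - 7 = -5)
t(0²) - 70*S = (6 + 7*0²) - 70*(-5) = (6 + 7*0) + 350 = (6 + 0) + 350 = 6 + 350 = 356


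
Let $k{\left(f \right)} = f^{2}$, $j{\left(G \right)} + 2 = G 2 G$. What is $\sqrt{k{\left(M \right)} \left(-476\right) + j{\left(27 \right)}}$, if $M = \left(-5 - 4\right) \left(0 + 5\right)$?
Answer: $2 i \sqrt{240611} \approx 981.04 i$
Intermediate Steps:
$j{\left(G \right)} = -2 + 2 G^{2}$ ($j{\left(G \right)} = -2 + G 2 G = -2 + 2 G G = -2 + 2 G^{2}$)
$M = -45$ ($M = \left(-9\right) 5 = -45$)
$\sqrt{k{\left(M \right)} \left(-476\right) + j{\left(27 \right)}} = \sqrt{\left(-45\right)^{2} \left(-476\right) - \left(2 - 2 \cdot 27^{2}\right)} = \sqrt{2025 \left(-476\right) + \left(-2 + 2 \cdot 729\right)} = \sqrt{-963900 + \left(-2 + 1458\right)} = \sqrt{-963900 + 1456} = \sqrt{-962444} = 2 i \sqrt{240611}$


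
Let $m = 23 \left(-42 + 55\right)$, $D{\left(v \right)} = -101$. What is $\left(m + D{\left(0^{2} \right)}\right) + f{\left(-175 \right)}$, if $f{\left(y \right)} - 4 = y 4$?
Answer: $-498$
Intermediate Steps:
$m = 299$ ($m = 23 \cdot 13 = 299$)
$f{\left(y \right)} = 4 + 4 y$ ($f{\left(y \right)} = 4 + y 4 = 4 + 4 y$)
$\left(m + D{\left(0^{2} \right)}\right) + f{\left(-175 \right)} = \left(299 - 101\right) + \left(4 + 4 \left(-175\right)\right) = 198 + \left(4 - 700\right) = 198 - 696 = -498$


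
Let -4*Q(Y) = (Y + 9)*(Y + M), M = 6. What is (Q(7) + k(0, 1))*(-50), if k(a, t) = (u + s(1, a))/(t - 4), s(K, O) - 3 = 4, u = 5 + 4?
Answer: 8600/3 ≈ 2866.7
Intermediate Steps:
u = 9
s(K, O) = 7 (s(K, O) = 3 + 4 = 7)
k(a, t) = 16/(-4 + t) (k(a, t) = (9 + 7)/(t - 4) = 16/(-4 + t))
Q(Y) = -(6 + Y)*(9 + Y)/4 (Q(Y) = -(Y + 9)*(Y + 6)/4 = -(9 + Y)*(6 + Y)/4 = -(6 + Y)*(9 + Y)/4)
(Q(7) + k(0, 1))*(-50) = ((-27/2 - 15/4*7 - ¼*7²) + 16/(-4 + 1))*(-50) = ((-27/2 - 105/4 - ¼*49) + 16/(-3))*(-50) = ((-27/2 - 105/4 - 49/4) + 16*(-⅓))*(-50) = (-52 - 16/3)*(-50) = -172/3*(-50) = 8600/3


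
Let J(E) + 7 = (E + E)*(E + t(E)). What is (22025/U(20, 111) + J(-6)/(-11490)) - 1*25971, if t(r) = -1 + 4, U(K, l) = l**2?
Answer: -1225472449883/47189430 ≈ -25969.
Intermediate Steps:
t(r) = 3
J(E) = -7 + 2*E*(3 + E) (J(E) = -7 + (E + E)*(E + 3) = -7 + (2*E)*(3 + E) = -7 + 2*E*(3 + E))
(22025/U(20, 111) + J(-6)/(-11490)) - 1*25971 = (22025/(111**2) + (-7 + 2*(-6)**2 + 6*(-6))/(-11490)) - 1*25971 = (22025/12321 + (-7 + 2*36 - 36)*(-1/11490)) - 25971 = (22025*(1/12321) + (-7 + 72 - 36)*(-1/11490)) - 25971 = (22025/12321 + 29*(-1/11490)) - 25971 = (22025/12321 - 29/11490) - 25971 = 84236647/47189430 - 25971 = -1225472449883/47189430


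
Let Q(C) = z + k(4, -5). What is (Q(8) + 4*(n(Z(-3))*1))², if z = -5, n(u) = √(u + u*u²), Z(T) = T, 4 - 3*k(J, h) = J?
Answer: (5 - 4*I*√30)² ≈ -455.0 - 219.09*I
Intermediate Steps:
k(J, h) = 4/3 - J/3
n(u) = √(u + u³)
Q(C) = -5 (Q(C) = -5 + (4/3 - ⅓*4) = -5 + (4/3 - 4/3) = -5 + 0 = -5)
(Q(8) + 4*(n(Z(-3))*1))² = (-5 + 4*(√(-3 + (-3)³)*1))² = (-5 + 4*(√(-3 - 27)*1))² = (-5 + 4*(√(-30)*1))² = (-5 + 4*((I*√30)*1))² = (-5 + 4*(I*√30))² = (-5 + 4*I*√30)²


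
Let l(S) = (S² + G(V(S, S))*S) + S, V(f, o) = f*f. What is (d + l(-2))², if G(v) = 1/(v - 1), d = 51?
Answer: 24649/9 ≈ 2738.8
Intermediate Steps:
V(f, o) = f²
G(v) = 1/(-1 + v)
l(S) = S + S² + S/(-1 + S²) (l(S) = (S² + S/(-1 + S²)) + S = S + S² + S/(-1 + S²))
(d + l(-2))² = (51 + (-2)²*(-1 - 2 + (-2)²)/(-1 + (-2)²))² = (51 + 4*(-1 - 2 + 4)/(-1 + 4))² = (51 + 4*1/3)² = (51 + 4*(⅓)*1)² = (51 + 4/3)² = (157/3)² = 24649/9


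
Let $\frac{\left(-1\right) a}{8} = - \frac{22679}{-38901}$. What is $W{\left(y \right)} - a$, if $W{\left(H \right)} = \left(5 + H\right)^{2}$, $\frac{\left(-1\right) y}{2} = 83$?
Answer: $\frac{1008534253}{38901} \approx 25926.0$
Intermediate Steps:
$y = -166$ ($y = \left(-2\right) 83 = -166$)
$a = - \frac{181432}{38901}$ ($a = - 8 \left(- \frac{22679}{-38901}\right) = - 8 \left(\left(-22679\right) \left(- \frac{1}{38901}\right)\right) = \left(-8\right) \frac{22679}{38901} = - \frac{181432}{38901} \approx -4.6639$)
$W{\left(y \right)} - a = \left(5 - 166\right)^{2} - - \frac{181432}{38901} = \left(-161\right)^{2} + \frac{181432}{38901} = 25921 + \frac{181432}{38901} = \frac{1008534253}{38901}$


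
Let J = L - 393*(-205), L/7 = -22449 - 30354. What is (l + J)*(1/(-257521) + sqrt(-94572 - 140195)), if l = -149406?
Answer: 438462/257521 - 438462*I*sqrt(234767) ≈ 1.7026 - 2.1245e+8*I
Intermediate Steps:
L = -369621 (L = 7*(-22449 - 30354) = 7*(-52803) = -369621)
J = -289056 (J = -369621 - 393*(-205) = -369621 - 1*(-80565) = -369621 + 80565 = -289056)
(l + J)*(1/(-257521) + sqrt(-94572 - 140195)) = (-149406 - 289056)*(1/(-257521) + sqrt(-94572 - 140195)) = -438462*(-1/257521 + sqrt(-234767)) = -438462*(-1/257521 + I*sqrt(234767)) = 438462/257521 - 438462*I*sqrt(234767)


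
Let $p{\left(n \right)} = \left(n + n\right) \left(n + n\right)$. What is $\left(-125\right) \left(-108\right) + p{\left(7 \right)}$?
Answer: $13696$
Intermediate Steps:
$p{\left(n \right)} = 4 n^{2}$ ($p{\left(n \right)} = 2 n 2 n = 4 n^{2}$)
$\left(-125\right) \left(-108\right) + p{\left(7 \right)} = \left(-125\right) \left(-108\right) + 4 \cdot 7^{2} = 13500 + 4 \cdot 49 = 13500 + 196 = 13696$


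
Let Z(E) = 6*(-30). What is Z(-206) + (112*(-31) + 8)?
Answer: -3644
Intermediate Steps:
Z(E) = -180
Z(-206) + (112*(-31) + 8) = -180 + (112*(-31) + 8) = -180 + (-3472 + 8) = -180 - 3464 = -3644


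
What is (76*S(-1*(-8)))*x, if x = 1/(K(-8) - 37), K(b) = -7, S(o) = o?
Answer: -152/11 ≈ -13.818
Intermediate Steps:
x = -1/44 (x = 1/(-7 - 37) = 1/(-44) = -1/44 ≈ -0.022727)
(76*S(-1*(-8)))*x = (76*(-1*(-8)))*(-1/44) = (76*8)*(-1/44) = 608*(-1/44) = -152/11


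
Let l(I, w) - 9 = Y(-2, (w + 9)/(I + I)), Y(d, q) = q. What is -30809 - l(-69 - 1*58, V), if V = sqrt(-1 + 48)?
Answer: -7827763/254 + sqrt(47)/254 ≈ -30818.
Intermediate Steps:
V = sqrt(47) ≈ 6.8557
l(I, w) = 9 + (9 + w)/(2*I) (l(I, w) = 9 + (w + 9)/(I + I) = 9 + (9 + w)/((2*I)) = 9 + (9 + w)*(1/(2*I)) = 9 + (9 + w)/(2*I))
-30809 - l(-69 - 1*58, V) = -30809 - (9 + sqrt(47) + 18*(-69 - 1*58))/(2*(-69 - 1*58)) = -30809 - (9 + sqrt(47) + 18*(-69 - 58))/(2*(-69 - 58)) = -30809 - (9 + sqrt(47) + 18*(-127))/(2*(-127)) = -30809 - (-1)*(9 + sqrt(47) - 2286)/(2*127) = -30809 - (-1)*(-2277 + sqrt(47))/(2*127) = -30809 - (2277/254 - sqrt(47)/254) = -30809 + (-2277/254 + sqrt(47)/254) = -7827763/254 + sqrt(47)/254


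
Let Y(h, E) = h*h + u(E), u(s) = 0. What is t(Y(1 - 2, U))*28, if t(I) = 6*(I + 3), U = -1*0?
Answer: 672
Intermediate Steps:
U = 0
Y(h, E) = h**2 (Y(h, E) = h*h + 0 = h**2 + 0 = h**2)
t(I) = 18 + 6*I (t(I) = 6*(3 + I) = 18 + 6*I)
t(Y(1 - 2, U))*28 = (18 + 6*(1 - 2)**2)*28 = (18 + 6*(-1)**2)*28 = (18 + 6*1)*28 = (18 + 6)*28 = 24*28 = 672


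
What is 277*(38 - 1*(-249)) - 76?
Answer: 79423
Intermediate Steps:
277*(38 - 1*(-249)) - 76 = 277*(38 + 249) - 76 = 277*287 - 76 = 79499 - 76 = 79423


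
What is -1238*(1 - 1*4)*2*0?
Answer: 0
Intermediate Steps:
-1238*(1 - 1*4)*2*0 = -1238*(1 - 4)*0 = -(-3714)*0 = -1238*0 = 0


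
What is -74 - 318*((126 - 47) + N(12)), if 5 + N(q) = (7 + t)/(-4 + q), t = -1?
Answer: -47689/2 ≈ -23845.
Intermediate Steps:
N(q) = -5 + 6/(-4 + q) (N(q) = -5 + (7 - 1)/(-4 + q) = -5 + 6/(-4 + q))
-74 - 318*((126 - 47) + N(12)) = -74 - 318*((126 - 47) + (26 - 5*12)/(-4 + 12)) = -74 - 318*(79 + (26 - 60)/8) = -74 - 318*(79 + (1/8)*(-34)) = -74 - 318*(79 - 17/4) = -74 - 318*299/4 = -74 - 47541/2 = -47689/2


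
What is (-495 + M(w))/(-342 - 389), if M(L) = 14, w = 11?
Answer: 481/731 ≈ 0.65800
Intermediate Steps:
(-495 + M(w))/(-342 - 389) = (-495 + 14)/(-342 - 389) = -481/(-731) = -481*(-1/731) = 481/731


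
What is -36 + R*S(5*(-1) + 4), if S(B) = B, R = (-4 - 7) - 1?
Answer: -24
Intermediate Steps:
R = -12 (R = -11 - 1 = -12)
-36 + R*S(5*(-1) + 4) = -36 - 12*(5*(-1) + 4) = -36 - 12*(-5 + 4) = -36 - 12*(-1) = -36 + 12 = -24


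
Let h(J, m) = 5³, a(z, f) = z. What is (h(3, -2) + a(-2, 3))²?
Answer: 15129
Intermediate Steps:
h(J, m) = 125
(h(3, -2) + a(-2, 3))² = (125 - 2)² = 123² = 15129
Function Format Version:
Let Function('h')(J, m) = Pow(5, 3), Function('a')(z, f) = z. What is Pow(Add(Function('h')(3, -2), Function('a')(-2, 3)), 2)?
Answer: 15129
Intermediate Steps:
Function('h')(J, m) = 125
Pow(Add(Function('h')(3, -2), Function('a')(-2, 3)), 2) = Pow(Add(125, -2), 2) = Pow(123, 2) = 15129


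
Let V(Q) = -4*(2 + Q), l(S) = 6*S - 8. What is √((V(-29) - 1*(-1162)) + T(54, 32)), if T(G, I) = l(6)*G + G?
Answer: 2*√709 ≈ 53.254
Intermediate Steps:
l(S) = -8 + 6*S
V(Q) = -8 - 4*Q
T(G, I) = 29*G (T(G, I) = (-8 + 6*6)*G + G = (-8 + 36)*G + G = 28*G + G = 29*G)
√((V(-29) - 1*(-1162)) + T(54, 32)) = √(((-8 - 4*(-29)) - 1*(-1162)) + 29*54) = √(((-8 + 116) + 1162) + 1566) = √((108 + 1162) + 1566) = √(1270 + 1566) = √2836 = 2*√709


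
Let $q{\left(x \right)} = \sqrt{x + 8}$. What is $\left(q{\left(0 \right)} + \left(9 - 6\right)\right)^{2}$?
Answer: $17 + 12 \sqrt{2} \approx 33.971$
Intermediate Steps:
$q{\left(x \right)} = \sqrt{8 + x}$
$\left(q{\left(0 \right)} + \left(9 - 6\right)\right)^{2} = \left(\sqrt{8 + 0} + \left(9 - 6\right)\right)^{2} = \left(\sqrt{8} + \left(9 - 6\right)\right)^{2} = \left(2 \sqrt{2} + 3\right)^{2} = \left(3 + 2 \sqrt{2}\right)^{2}$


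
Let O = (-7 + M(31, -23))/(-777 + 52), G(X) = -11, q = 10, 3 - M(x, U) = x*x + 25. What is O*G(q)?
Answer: -2178/145 ≈ -15.021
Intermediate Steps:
M(x, U) = -22 - x² (M(x, U) = 3 - (x*x + 25) = 3 - (x² + 25) = 3 - (25 + x²) = 3 + (-25 - x²) = -22 - x²)
O = 198/145 (O = (-7 + (-22 - 1*31²))/(-777 + 52) = (-7 + (-22 - 1*961))/(-725) = (-7 + (-22 - 961))*(-1/725) = (-7 - 983)*(-1/725) = -990*(-1/725) = 198/145 ≈ 1.3655)
O*G(q) = (198/145)*(-11) = -2178/145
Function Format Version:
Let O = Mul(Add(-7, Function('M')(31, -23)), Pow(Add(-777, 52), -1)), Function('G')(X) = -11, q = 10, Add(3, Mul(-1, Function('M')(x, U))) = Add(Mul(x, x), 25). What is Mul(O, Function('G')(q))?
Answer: Rational(-2178, 145) ≈ -15.021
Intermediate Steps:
Function('M')(x, U) = Add(-22, Mul(-1, Pow(x, 2))) (Function('M')(x, U) = Add(3, Mul(-1, Add(Mul(x, x), 25))) = Add(3, Mul(-1, Add(Pow(x, 2), 25))) = Add(3, Mul(-1, Add(25, Pow(x, 2)))) = Add(3, Add(-25, Mul(-1, Pow(x, 2)))) = Add(-22, Mul(-1, Pow(x, 2))))
O = Rational(198, 145) (O = Mul(Add(-7, Add(-22, Mul(-1, Pow(31, 2)))), Pow(Add(-777, 52), -1)) = Mul(Add(-7, Add(-22, Mul(-1, 961))), Pow(-725, -1)) = Mul(Add(-7, Add(-22, -961)), Rational(-1, 725)) = Mul(Add(-7, -983), Rational(-1, 725)) = Mul(-990, Rational(-1, 725)) = Rational(198, 145) ≈ 1.3655)
Mul(O, Function('G')(q)) = Mul(Rational(198, 145), -11) = Rational(-2178, 145)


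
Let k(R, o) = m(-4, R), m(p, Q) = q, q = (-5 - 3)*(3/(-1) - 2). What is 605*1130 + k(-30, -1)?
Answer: 683690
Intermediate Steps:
q = 40 (q = -8*(3*(-1) - 2) = -8*(-3 - 2) = -8*(-5) = 40)
m(p, Q) = 40
k(R, o) = 40
605*1130 + k(-30, -1) = 605*1130 + 40 = 683650 + 40 = 683690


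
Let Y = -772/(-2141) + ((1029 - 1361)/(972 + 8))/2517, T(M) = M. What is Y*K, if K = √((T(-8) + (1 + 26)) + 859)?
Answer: 475887677*√878/1320279765 ≈ 10.680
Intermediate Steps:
K = √878 (K = √((-8 + (1 + 26)) + 859) = √((-8 + 27) + 859) = √(19 + 859) = √878 ≈ 29.631)
Y = 475887677/1320279765 (Y = -772*(-1/2141) - 332/980*(1/2517) = 772/2141 - 332*1/980*(1/2517) = 772/2141 - 83/245*1/2517 = 772/2141 - 83/616665 = 475887677/1320279765 ≈ 0.36044)
Y*K = 475887677*√878/1320279765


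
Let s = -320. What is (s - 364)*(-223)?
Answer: 152532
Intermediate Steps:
(s - 364)*(-223) = (-320 - 364)*(-223) = -684*(-223) = 152532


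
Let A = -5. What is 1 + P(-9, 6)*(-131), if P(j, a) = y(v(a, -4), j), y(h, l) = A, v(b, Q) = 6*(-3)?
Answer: 656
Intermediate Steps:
v(b, Q) = -18
y(h, l) = -5
P(j, a) = -5
1 + P(-9, 6)*(-131) = 1 - 5*(-131) = 1 + 655 = 656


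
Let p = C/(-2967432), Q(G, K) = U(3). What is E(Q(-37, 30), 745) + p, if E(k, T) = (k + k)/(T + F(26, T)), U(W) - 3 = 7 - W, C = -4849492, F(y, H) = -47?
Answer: 428311183/258908442 ≈ 1.6543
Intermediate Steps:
U(W) = 10 - W (U(W) = 3 + (7 - W) = 10 - W)
Q(G, K) = 7 (Q(G, K) = 10 - 1*3 = 10 - 3 = 7)
E(k, T) = 2*k/(-47 + T) (E(k, T) = (k + k)/(T - 47) = (2*k)/(-47 + T) = 2*k/(-47 + T))
p = 1212373/741858 (p = -4849492/(-2967432) = -4849492*(-1/2967432) = 1212373/741858 ≈ 1.6342)
E(Q(-37, 30), 745) + p = 2*7/(-47 + 745) + 1212373/741858 = 2*7/698 + 1212373/741858 = 2*7*(1/698) + 1212373/741858 = 7/349 + 1212373/741858 = 428311183/258908442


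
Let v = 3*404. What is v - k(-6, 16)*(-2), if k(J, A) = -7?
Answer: 1198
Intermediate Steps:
v = 1212
v - k(-6, 16)*(-2) = 1212 - (-7)*(-2) = 1212 - 1*14 = 1212 - 14 = 1198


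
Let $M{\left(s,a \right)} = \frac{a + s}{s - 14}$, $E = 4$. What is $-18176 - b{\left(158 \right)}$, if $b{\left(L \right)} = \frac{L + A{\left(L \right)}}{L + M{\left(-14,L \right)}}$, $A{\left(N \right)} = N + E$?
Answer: $- \frac{1945056}{107} \approx -18178.0$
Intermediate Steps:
$M{\left(s,a \right)} = \frac{a + s}{-14 + s}$
$A{\left(N \right)} = 4 + N$ ($A{\left(N \right)} = N + 4 = 4 + N$)
$b{\left(L \right)} = \frac{4 + 2 L}{\frac{1}{2} + \frac{27 L}{28}}$ ($b{\left(L \right)} = \frac{L + \left(4 + L\right)}{L + \frac{L - 14}{-14 - 14}} = \frac{4 + 2 L}{L + \frac{-14 + L}{-28}} = \frac{4 + 2 L}{L - \frac{-14 + L}{28}} = \frac{4 + 2 L}{L - \left(- \frac{1}{2} + \frac{L}{28}\right)} = \frac{4 + 2 L}{\frac{1}{2} + \frac{27 L}{28}}$)
$-18176 - b{\left(158 \right)} = -18176 - \frac{56 \left(2 + 158\right)}{14 + 27 \cdot 158} = -18176 - 56 \frac{1}{14 + 4266} \cdot 160 = -18176 - 56 \cdot \frac{1}{4280} \cdot 160 = -18176 - \frac{224}{107} = - \frac{1945056}{107}$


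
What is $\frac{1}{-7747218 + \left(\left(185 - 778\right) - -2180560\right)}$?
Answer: $- \frac{1}{5567251} \approx -1.7962 \cdot 10^{-7}$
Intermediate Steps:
$\frac{1}{-7747218 + \left(\left(185 - 778\right) - -2180560\right)} = \frac{1}{-7747218 + \left(\left(185 - 778\right) + 2180560\right)} = \frac{1}{-7747218 + \left(-593 + 2180560\right)} = \frac{1}{-7747218 + 2179967} = \frac{1}{-5567251} = - \frac{1}{5567251}$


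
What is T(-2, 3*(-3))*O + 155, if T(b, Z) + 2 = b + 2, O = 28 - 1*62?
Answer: 223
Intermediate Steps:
O = -34 (O = 28 - 62 = -34)
T(b, Z) = b (T(b, Z) = -2 + (b + 2) = -2 + (2 + b) = b)
T(-2, 3*(-3))*O + 155 = -2*(-34) + 155 = 68 + 155 = 223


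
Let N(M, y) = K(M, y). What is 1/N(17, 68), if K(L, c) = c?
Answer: 1/68 ≈ 0.014706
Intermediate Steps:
N(M, y) = y
1/N(17, 68) = 1/68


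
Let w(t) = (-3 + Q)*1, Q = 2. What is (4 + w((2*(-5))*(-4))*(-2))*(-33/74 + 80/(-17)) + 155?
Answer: 78052/629 ≈ 124.09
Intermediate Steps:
w(t) = -1 (w(t) = (-3 + 2)*1 = -1*1 = -1)
(4 + w((2*(-5))*(-4))*(-2))*(-33/74 + 80/(-17)) + 155 = (4 - 1*(-2))*(-33/74 + 80/(-17)) + 155 = (4 + 2)*(-33*1/74 + 80*(-1/17)) + 155 = 6*(-33/74 - 80/17) + 155 = 6*(-6481/1258) + 155 = -19443/629 + 155 = 78052/629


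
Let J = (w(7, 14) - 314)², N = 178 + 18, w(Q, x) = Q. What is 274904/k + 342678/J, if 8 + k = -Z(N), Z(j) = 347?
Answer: -25787776406/33458395 ≈ -770.74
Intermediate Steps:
N = 196
J = 94249 (J = (7 - 314)² = (-307)² = 94249)
k = -355 (k = -8 - 1*347 = -8 - 347 = -355)
274904/k + 342678/J = 274904/(-355) + 342678/94249 = 274904*(-1/355) + 342678*(1/94249) = -274904/355 + 342678/94249 = -25787776406/33458395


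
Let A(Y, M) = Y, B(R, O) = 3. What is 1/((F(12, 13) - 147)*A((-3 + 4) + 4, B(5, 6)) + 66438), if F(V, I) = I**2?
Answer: 1/66548 ≈ 1.5027e-5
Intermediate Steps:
1/((F(12, 13) - 147)*A((-3 + 4) + 4, B(5, 6)) + 66438) = 1/((13**2 - 147)*((-3 + 4) + 4) + 66438) = 1/((169 - 147)*(1 + 4) + 66438) = 1/(22*5 + 66438) = 1/(110 + 66438) = 1/66548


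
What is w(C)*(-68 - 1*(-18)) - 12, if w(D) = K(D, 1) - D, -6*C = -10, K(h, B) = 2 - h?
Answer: 164/3 ≈ 54.667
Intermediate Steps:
C = 5/3 (C = -⅙*(-10) = 5/3 ≈ 1.6667)
w(D) = 2 - 2*D (w(D) = (2 - D) - D = 2 - 2*D)
w(C)*(-68 - 1*(-18)) - 12 = (2 - 2*5/3)*(-68 - 1*(-18)) - 12 = (2 - 10/3)*(-68 + 18) - 12 = -4/3*(-50) - 12 = 200/3 - 12 = 164/3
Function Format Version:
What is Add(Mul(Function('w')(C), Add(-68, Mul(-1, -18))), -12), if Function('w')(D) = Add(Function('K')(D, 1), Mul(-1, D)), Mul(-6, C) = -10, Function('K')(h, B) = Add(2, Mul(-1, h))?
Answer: Rational(164, 3) ≈ 54.667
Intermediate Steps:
C = Rational(5, 3) (C = Mul(Rational(-1, 6), -10) = Rational(5, 3) ≈ 1.6667)
Function('w')(D) = Add(2, Mul(-2, D)) (Function('w')(D) = Add(Add(2, Mul(-1, D)), Mul(-1, D)) = Add(2, Mul(-2, D)))
Add(Mul(Function('w')(C), Add(-68, Mul(-1, -18))), -12) = Add(Mul(Add(2, Mul(-2, Rational(5, 3))), Add(-68, Mul(-1, -18))), -12) = Add(Mul(Add(2, Rational(-10, 3)), Add(-68, 18)), -12) = Add(Mul(Rational(-4, 3), -50), -12) = Add(Rational(200, 3), -12) = Rational(164, 3)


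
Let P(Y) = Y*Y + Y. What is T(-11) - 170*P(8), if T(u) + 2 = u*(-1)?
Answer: -12231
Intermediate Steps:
T(u) = -2 - u (T(u) = -2 + u*(-1) = -2 - u)
P(Y) = Y + Y² (P(Y) = Y² + Y = Y + Y²)
T(-11) - 170*P(8) = (-2 - 1*(-11)) - 1360*(1 + 8) = (-2 + 11) - 1360*9 = 9 - 170*72 = 9 - 12240 = -12231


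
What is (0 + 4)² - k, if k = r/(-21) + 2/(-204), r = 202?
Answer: 18299/714 ≈ 25.629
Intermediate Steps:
k = -6875/714 (k = 202/(-21) + 2/(-204) = 202*(-1/21) + 2*(-1/204) = -202/21 - 1/102 = -6875/714 ≈ -9.6288)
(0 + 4)² - k = (0 + 4)² - 1*(-6875/714) = 4² + 6875/714 = 16 + 6875/714 = 18299/714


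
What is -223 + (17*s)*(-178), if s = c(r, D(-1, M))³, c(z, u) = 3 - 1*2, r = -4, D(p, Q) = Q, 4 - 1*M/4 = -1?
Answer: -3249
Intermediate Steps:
M = 20 (M = 16 - 4*(-1) = 16 + 4 = 20)
c(z, u) = 1 (c(z, u) = 3 - 2 = 1)
s = 1 (s = 1³ = 1)
-223 + (17*s)*(-178) = -223 + (17*1)*(-178) = -223 + 17*(-178) = -223 - 3026 = -3249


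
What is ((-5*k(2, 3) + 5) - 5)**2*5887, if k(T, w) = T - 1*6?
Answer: 2354800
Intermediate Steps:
k(T, w) = -6 + T (k(T, w) = T - 6 = -6 + T)
((-5*k(2, 3) + 5) - 5)**2*5887 = ((-5*(-6 + 2) + 5) - 5)**2*5887 = ((-5*(-4) + 5) - 5)**2*5887 = ((20 + 5) - 5)**2*5887 = (25 - 5)**2*5887 = 20**2*5887 = 400*5887 = 2354800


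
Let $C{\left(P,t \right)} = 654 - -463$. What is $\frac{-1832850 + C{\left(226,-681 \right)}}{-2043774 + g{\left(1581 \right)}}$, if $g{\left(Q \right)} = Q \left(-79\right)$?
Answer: $\frac{107749}{127569} \approx 0.84463$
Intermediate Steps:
$g{\left(Q \right)} = - 79 Q$
$C{\left(P,t \right)} = 1117$ ($C{\left(P,t \right)} = 654 + 463 = 1117$)
$\frac{-1832850 + C{\left(226,-681 \right)}}{-2043774 + g{\left(1581 \right)}} = \frac{-1832850 + 1117}{-2043774 - 124899} = - \frac{1831733}{-2043774 - 124899} = - \frac{1831733}{-2168673} = \left(-1831733\right) \left(- \frac{1}{2168673}\right) = \frac{107749}{127569}$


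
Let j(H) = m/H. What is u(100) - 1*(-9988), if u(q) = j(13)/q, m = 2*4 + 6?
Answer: 6492207/650 ≈ 9988.0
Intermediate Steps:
m = 14 (m = 8 + 6 = 14)
j(H) = 14/H
u(q) = 14/(13*q) (u(q) = (14/13)/q = (14*(1/13))/q = 14/(13*q))
u(100) - 1*(-9988) = (14/13)/100 - 1*(-9988) = (14/13)*(1/100) + 9988 = 7/650 + 9988 = 6492207/650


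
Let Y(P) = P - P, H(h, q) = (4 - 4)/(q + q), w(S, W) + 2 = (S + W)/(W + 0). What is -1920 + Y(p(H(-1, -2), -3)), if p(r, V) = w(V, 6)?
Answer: -1920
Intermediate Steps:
w(S, W) = -2 + (S + W)/W (w(S, W) = -2 + (S + W)/(W + 0) = -2 + (S + W)/W)
H(h, q) = 0 (H(h, q) = 0/((2*q)) = 0*(1/(2*q)) = 0)
p(r, V) = -1 + V/6 (p(r, V) = (V - 1*6)/6 = (V - 6)/6 = (-6 + V)/6 = -1 + V/6)
Y(P) = 0
-1920 + Y(p(H(-1, -2), -3)) = -1920 + 0 = -1920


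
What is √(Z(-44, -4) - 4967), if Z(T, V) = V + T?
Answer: I*√5015 ≈ 70.817*I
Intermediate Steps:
Z(T, V) = T + V
√(Z(-44, -4) - 4967) = √((-44 - 4) - 4967) = √(-48 - 4967) = √(-5015) = I*√5015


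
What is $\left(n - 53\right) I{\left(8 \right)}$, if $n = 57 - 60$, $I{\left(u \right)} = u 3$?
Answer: $-1344$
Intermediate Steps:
$I{\left(u \right)} = 3 u$
$n = -3$
$\left(n - 53\right) I{\left(8 \right)} = \left(-3 - 53\right) 3 \cdot 8 = \left(-56\right) 24 = -1344$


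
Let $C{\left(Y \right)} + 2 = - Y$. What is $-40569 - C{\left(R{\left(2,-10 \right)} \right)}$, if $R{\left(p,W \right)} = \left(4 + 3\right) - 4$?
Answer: $-40564$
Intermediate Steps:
$R{\left(p,W \right)} = 3$ ($R{\left(p,W \right)} = 7 - 4 = 3$)
$C{\left(Y \right)} = -2 - Y$
$-40569 - C{\left(R{\left(2,-10 \right)} \right)} = -40569 - \left(-2 - 3\right) = -40569 - -5 = -40569 + 5 = -40564$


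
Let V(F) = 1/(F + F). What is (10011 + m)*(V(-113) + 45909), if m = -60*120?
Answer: 29165342163/226 ≈ 1.2905e+8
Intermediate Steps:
m = -7200
V(F) = 1/(2*F)
(10011 + m)*(V(-113) + 45909) = (10011 - 7200)*((1/2)/(-113) + 45909) = 2811*((1/2)*(-1/113) + 45909) = 2811*(-1/226 + 45909) = 2811*(10375433/226) = 29165342163/226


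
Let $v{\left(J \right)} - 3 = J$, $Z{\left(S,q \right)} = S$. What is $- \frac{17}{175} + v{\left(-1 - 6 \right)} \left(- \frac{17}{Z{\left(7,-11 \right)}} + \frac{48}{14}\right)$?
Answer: $- \frac{717}{175} \approx -4.0971$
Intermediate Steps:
$v{\left(J \right)} = 3 + J$
$- \frac{17}{175} + v{\left(-1 - 6 \right)} \left(- \frac{17}{Z{\left(7,-11 \right)}} + \frac{48}{14}\right) = - \frac{17}{175} + \left(3 - 7\right) \left(- \frac{17}{7} + \frac{48}{14}\right) = \left(-17\right) \frac{1}{175} + \left(3 - 7\right) \left(\left(-17\right) \frac{1}{7} + 48 \cdot \frac{1}{14}\right) = - \frac{17}{175} - 4 \left(- \frac{17}{7} + \frac{24}{7}\right) = - \frac{17}{175} - 4 = - \frac{717}{175}$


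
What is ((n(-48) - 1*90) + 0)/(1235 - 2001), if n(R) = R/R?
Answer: 89/766 ≈ 0.11619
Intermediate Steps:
n(R) = 1
((n(-48) - 1*90) + 0)/(1235 - 2001) = ((1 - 1*90) + 0)/(1235 - 2001) = ((1 - 90) + 0)/(-766) = (-89 + 0)*(-1/766) = -89*(-1/766) = 89/766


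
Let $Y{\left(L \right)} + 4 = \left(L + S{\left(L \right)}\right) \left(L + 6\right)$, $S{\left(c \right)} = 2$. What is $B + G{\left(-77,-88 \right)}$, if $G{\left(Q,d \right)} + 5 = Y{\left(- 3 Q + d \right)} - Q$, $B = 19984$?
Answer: $41657$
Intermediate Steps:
$Y{\left(L \right)} = -4 + \left(2 + L\right) \left(6 + L\right)$ ($Y{\left(L \right)} = -4 + \left(L + 2\right) \left(L + 6\right) = -4 + \left(2 + L\right) \left(6 + L\right)$)
$G{\left(Q,d \right)} = 3 + \left(d - 3 Q\right)^{2} - 25 Q + 8 d$ ($G{\left(Q,d \right)} = -5 - \left(-8 + Q - \left(- 3 Q + d\right)^{2} - 8 \left(- 3 Q + d\right)\right) = -5 - \left(-8 + Q - \left(d - 3 Q\right)^{2} - 8 \left(d - 3 Q\right)\right) = -5 - \left(-8 - \left(d - 3 Q\right)^{2} - 8 d + 25 Q\right) = -5 + \left(8 + \left(d - 3 Q\right)^{2} - 25 Q + 8 d\right) = 3 + \left(d - 3 Q\right)^{2} - 25 Q + 8 d$)
$B + G{\left(-77,-88 \right)} = 19984 + \left(3 + \left(\left(-1\right) \left(-88\right) + 3 \left(-77\right)\right)^{2} - -1925 + 8 \left(-88\right)\right) = 19984 + \left(3 + \left(88 - 231\right)^{2} + 1925 - 704\right) = 19984 + \left(3 + \left(-143\right)^{2} + 1925 - 704\right) = 19984 + \left(3 + 20449 + 1925 - 704\right) = 19984 + 21673 = 41657$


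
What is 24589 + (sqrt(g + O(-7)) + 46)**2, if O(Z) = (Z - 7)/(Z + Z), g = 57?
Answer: 26763 + 92*sqrt(58) ≈ 27464.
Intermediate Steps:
O(Z) = (-7 + Z)/(2*Z) (O(Z) = (-7 + Z)/((2*Z)) = (-7 + Z)*(1/(2*Z)) = (-7 + Z)/(2*Z))
24589 + (sqrt(g + O(-7)) + 46)**2 = 24589 + (sqrt(57 + (1/2)*(-7 - 7)/(-7)) + 46)**2 = 24589 + (sqrt(57 + (1/2)*(-1/7)*(-14)) + 46)**2 = 24589 + (sqrt(57 + 1) + 46)**2 = 24589 + (sqrt(58) + 46)**2 = 24589 + (46 + sqrt(58))**2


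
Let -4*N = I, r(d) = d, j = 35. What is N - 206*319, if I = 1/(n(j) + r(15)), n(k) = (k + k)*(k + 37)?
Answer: -1328737081/20220 ≈ -65714.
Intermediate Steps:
n(k) = 2*k*(37 + k) (n(k) = (2*k)*(37 + k) = 2*k*(37 + k))
I = 1/5055 (I = 1/(2*35*(37 + 35) + 15) = 1/(2*35*72 + 15) = 1/(5040 + 15) = 1/5055 ≈ 0.00019782)
N = -1/20220 (N = -¼*1/5055 = -1/20220 ≈ -4.9456e-5)
N - 206*319 = -1/20220 - 206*319 = -1/20220 - 65714 = -1328737081/20220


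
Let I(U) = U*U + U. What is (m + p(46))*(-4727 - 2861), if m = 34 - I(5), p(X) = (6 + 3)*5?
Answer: -371812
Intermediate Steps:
p(X) = 45 (p(X) = 9*5 = 45)
I(U) = U + U**2 (I(U) = U**2 + U = U + U**2)
m = 4 (m = 34 - 5*(1 + 5) = 34 - 5*6 = 34 - 1*30 = 34 - 30 = 4)
(m + p(46))*(-4727 - 2861) = (4 + 45)*(-4727 - 2861) = 49*(-7588) = -371812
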